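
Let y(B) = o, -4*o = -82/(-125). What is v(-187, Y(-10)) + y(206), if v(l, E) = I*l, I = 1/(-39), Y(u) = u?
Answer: 45151/9750 ≈ 4.6309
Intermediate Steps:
o = -41/250 (o = -(-41)/(2*(-125)) = -(-41)*(-1)/(2*125) = -1/4*82/125 = -41/250 ≈ -0.16400)
I = -1/39 ≈ -0.025641
v(l, E) = -l/39
y(B) = -41/250
v(-187, Y(-10)) + y(206) = -1/39*(-187) - 41/250 = 187/39 - 41/250 = 45151/9750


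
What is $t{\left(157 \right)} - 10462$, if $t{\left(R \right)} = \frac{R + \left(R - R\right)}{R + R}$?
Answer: $- \frac{20923}{2} \approx -10462.0$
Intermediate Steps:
$t{\left(R \right)} = \frac{1}{2}$ ($t{\left(R \right)} = \frac{R + 0}{2 R} = R \frac{1}{2 R} = \frac{1}{2}$)
$t{\left(157 \right)} - 10462 = \frac{1}{2} - 10462 = - \frac{20923}{2}$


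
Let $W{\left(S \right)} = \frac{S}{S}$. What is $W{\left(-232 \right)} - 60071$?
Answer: $-60070$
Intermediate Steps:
$W{\left(S \right)} = 1$
$W{\left(-232 \right)} - 60071 = 1 - 60071 = -60070$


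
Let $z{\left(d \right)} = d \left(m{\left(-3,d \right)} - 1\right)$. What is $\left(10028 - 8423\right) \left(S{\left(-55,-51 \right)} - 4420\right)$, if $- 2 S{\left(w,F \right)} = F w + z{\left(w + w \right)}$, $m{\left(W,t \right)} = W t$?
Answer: $\frac{39394725}{2} \approx 1.9697 \cdot 10^{7}$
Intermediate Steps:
$z{\left(d \right)} = d \left(-1 - 3 d\right)$ ($z{\left(d \right)} = d \left(- 3 d - 1\right) = d \left(-1 - 3 d\right)$)
$S{\left(w,F \right)} = w \left(1 + 6 w\right) - \frac{F w}{2}$ ($S{\left(w,F \right)} = - \frac{F w - \left(w + w\right) \left(1 + 3 \left(w + w\right)\right)}{2} = - \frac{F w - 2 w \left(1 + 3 \cdot 2 w\right)}{2} = - \frac{F w - 2 w \left(1 + 6 w\right)}{2} = w \left(1 + 6 w\right) - \frac{F w}{2}$)
$\left(10028 - 8423\right) \left(S{\left(-55,-51 \right)} - 4420\right) = \left(10028 - 8423\right) \left(\frac{1}{2} \left(-55\right) \left(2 - -51 + 12 \left(-55\right)\right) - 4420\right) = 1605 \left(\frac{1}{2} \left(-55\right) \left(2 + 51 - 660\right) - 4420\right) = 1605 \left(\frac{1}{2} \left(-55\right) \left(-607\right) - 4420\right) = 1605 \left(\frac{33385}{2} - 4420\right) = 1605 \cdot \frac{24545}{2} = \frac{39394725}{2}$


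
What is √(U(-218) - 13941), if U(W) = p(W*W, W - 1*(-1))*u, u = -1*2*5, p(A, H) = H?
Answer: I*√11771 ≈ 108.49*I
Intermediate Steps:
u = -10 (u = -2*5 = -10)
U(W) = -10 - 10*W (U(W) = (W - 1*(-1))*(-10) = (W + 1)*(-10) = (1 + W)*(-10) = -10 - 10*W)
√(U(-218) - 13941) = √((-10 - 10*(-218)) - 13941) = √((-10 + 2180) - 13941) = √(2170 - 13941) = √(-11771) = I*√11771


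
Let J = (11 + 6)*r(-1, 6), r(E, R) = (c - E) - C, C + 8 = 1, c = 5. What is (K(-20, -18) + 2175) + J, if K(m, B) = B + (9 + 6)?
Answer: 2393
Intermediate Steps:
C = -7 (C = -8 + 1 = -7)
K(m, B) = 15 + B (K(m, B) = B + 15 = 15 + B)
r(E, R) = 12 - E (r(E, R) = (5 - E) - 1*(-7) = (5 - E) + 7 = 12 - E)
J = 221 (J = (11 + 6)*(12 - 1*(-1)) = 17*(12 + 1) = 17*13 = 221)
(K(-20, -18) + 2175) + J = ((15 - 18) + 2175) + 221 = (-3 + 2175) + 221 = 2172 + 221 = 2393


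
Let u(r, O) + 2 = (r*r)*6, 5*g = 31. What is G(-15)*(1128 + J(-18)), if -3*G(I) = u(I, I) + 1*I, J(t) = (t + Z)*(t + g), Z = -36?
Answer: -3921686/5 ≈ -7.8434e+5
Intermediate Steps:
g = 31/5 (g = (⅕)*31 = 31/5 ≈ 6.2000)
u(r, O) = -2 + 6*r² (u(r, O) = -2 + (r*r)*6 = -2 + r²*6 = -2 + 6*r²)
J(t) = (-36 + t)*(31/5 + t) (J(t) = (t - 36)*(t + 31/5) = (-36 + t)*(31/5 + t))
G(I) = ⅔ - 2*I² - I/3 (G(I) = -((-2 + 6*I²) + 1*I)/3 = -((-2 + 6*I²) + I)/3 = -(-2 + I + 6*I²)/3 = ⅔ - 2*I² - I/3)
G(-15)*(1128 + J(-18)) = (⅔ - 2*(-15)² - ⅓*(-15))*(1128 + (-1116/5 + (-18)² - 149/5*(-18))) = (⅔ - 2*225 + 5)*(1128 + (-1116/5 + 324 + 2682/5)) = (⅔ - 450 + 5)*(1128 + 3186/5) = -1333/3*8826/5 = -3921686/5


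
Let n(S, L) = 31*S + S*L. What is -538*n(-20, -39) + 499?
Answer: -85581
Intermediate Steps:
n(S, L) = 31*S + L*S
-538*n(-20, -39) + 499 = -(-10760)*(31 - 39) + 499 = -(-10760)*(-8) + 499 = -538*160 + 499 = -86080 + 499 = -85581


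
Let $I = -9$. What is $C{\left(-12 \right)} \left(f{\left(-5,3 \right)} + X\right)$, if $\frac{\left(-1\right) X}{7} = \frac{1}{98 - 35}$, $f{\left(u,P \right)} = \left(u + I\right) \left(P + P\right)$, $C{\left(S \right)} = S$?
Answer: $\frac{3028}{3} \approx 1009.3$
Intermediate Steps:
$f{\left(u,P \right)} = 2 P \left(-9 + u\right)$ ($f{\left(u,P \right)} = \left(u - 9\right) \left(P + P\right) = \left(-9 + u\right) 2 P = 2 P \left(-9 + u\right)$)
$X = - \frac{1}{9}$ ($X = - \frac{7}{98 - 35} = - \frac{7}{63} = \left(-7\right) \frac{1}{63} = - \frac{1}{9} \approx -0.11111$)
$C{\left(-12 \right)} \left(f{\left(-5,3 \right)} + X\right) = - 12 \left(2 \cdot 3 \left(-9 - 5\right) - \frac{1}{9}\right) = - 12 \left(2 \cdot 3 \left(-14\right) - \frac{1}{9}\right) = - 12 \left(-84 - \frac{1}{9}\right) = \left(-12\right) \left(- \frac{757}{9}\right) = \frac{3028}{3}$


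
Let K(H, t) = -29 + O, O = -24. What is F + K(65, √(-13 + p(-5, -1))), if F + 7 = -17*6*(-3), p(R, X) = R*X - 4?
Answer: 246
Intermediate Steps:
p(R, X) = -4 + R*X
K(H, t) = -53 (K(H, t) = -29 - 24 = -53)
F = 299 (F = -7 - 17*6*(-3) = -7 - 102*(-3) = -7 + 306 = 299)
F + K(65, √(-13 + p(-5, -1))) = 299 - 53 = 246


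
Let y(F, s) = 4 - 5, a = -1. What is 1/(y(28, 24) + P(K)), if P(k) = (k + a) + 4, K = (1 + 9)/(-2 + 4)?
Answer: 1/7 ≈ 0.14286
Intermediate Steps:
K = 5 (K = 10/2 = 10*(1/2) = 5)
y(F, s) = -1
P(k) = 3 + k (P(k) = (k - 1) + 4 = (-1 + k) + 4 = 3 + k)
1/(y(28, 24) + P(K)) = 1/(-1 + (3 + 5)) = 1/(-1 + 8) = 1/7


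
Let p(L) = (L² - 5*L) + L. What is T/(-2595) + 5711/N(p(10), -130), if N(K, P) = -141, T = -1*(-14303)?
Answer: -1870752/40655 ≈ -46.015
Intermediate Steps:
T = 14303
p(L) = L² - 4*L
T/(-2595) + 5711/N(p(10), -130) = 14303/(-2595) + 5711/(-141) = 14303*(-1/2595) + 5711*(-1/141) = -14303/2595 - 5711/141 = -1870752/40655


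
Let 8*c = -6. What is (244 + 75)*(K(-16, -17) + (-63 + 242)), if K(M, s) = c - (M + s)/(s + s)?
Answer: 3845545/68 ≈ 56552.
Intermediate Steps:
c = -¾ (c = (⅛)*(-6) = -¾ ≈ -0.75000)
K(M, s) = -¾ - (M + s)/(2*s) (K(M, s) = -¾ - (M + s)/(s + s) = -¾ - (M + s)/(2*s))
(244 + 75)*(K(-16, -17) + (-63 + 242)) = (244 + 75)*((-5/4 - ½*(-16)/(-17)) + (-63 + 242)) = 319*((-5/4 - ½*(-16)*(-1/17)) + 179) = 319*((-5/4 - 8/17) + 179) = 319*(-117/68 + 179) = 319*(12055/68) = 3845545/68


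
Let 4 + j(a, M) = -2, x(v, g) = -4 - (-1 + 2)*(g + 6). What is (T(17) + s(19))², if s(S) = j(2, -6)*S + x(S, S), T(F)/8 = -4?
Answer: 30625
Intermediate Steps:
T(F) = -32 (T(F) = 8*(-4) = -32)
x(v, g) = -10 - g (x(v, g) = -4 - (6 + g) = -4 + (-6 - g) = -10 - g)
j(a, M) = -6 (j(a, M) = -4 - 2 = -6)
s(S) = -10 - 7*S (s(S) = -6*S + (-10 - S) = -10 - 7*S)
(T(17) + s(19))² = (-32 + (-10 - 7*19))² = (-32 + (-10 - 133))² = (-32 - 143)² = (-175)² = 30625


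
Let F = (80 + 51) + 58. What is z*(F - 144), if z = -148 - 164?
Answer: -14040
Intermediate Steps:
z = -312
F = 189 (F = 131 + 58 = 189)
z*(F - 144) = -312*(189 - 144) = -312*45 = -14040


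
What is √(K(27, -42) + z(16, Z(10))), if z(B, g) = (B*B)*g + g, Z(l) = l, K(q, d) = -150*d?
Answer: √8870 ≈ 94.181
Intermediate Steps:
z(B, g) = g + g*B² (z(B, g) = B²*g + g = g*B² + g = g + g*B²)
√(K(27, -42) + z(16, Z(10))) = √(-150*(-42) + 10*(1 + 16²)) = √(6300 + 10*(1 + 256)) = √(6300 + 10*257) = √(6300 + 2570) = √8870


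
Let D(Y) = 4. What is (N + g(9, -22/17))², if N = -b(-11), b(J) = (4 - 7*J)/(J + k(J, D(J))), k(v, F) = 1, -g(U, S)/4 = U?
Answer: 77841/100 ≈ 778.41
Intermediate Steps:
g(U, S) = -4*U
b(J) = (4 - 7*J)/(1 + J) (b(J) = (4 - 7*J)/(J + 1) = (4 - 7*J)/(1 + J))
N = 81/10 (N = -(4 - 7*(-11))/(1 - 11) = -(4 + 77)/(-10) = -(-1)*81/10 = -1*(-81/10) = 81/10 ≈ 8.1000)
(N + g(9, -22/17))² = (81/10 - 4*9)² = (81/10 - 36)² = (-279/10)² = 77841/100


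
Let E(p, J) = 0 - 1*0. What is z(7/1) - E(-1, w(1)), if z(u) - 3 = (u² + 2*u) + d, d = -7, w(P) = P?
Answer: 59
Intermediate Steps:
z(u) = -4 + u² + 2*u (z(u) = 3 + ((u² + 2*u) - 7) = 3 + (-7 + u² + 2*u) = -4 + u² + 2*u)
E(p, J) = 0 (E(p, J) = 0 + 0 = 0)
z(7/1) - E(-1, w(1)) = (-4 + (7/1)² + 2*(7/1)) - 1*0 = (-4 + (7*1)² + 2*(7*1)) + 0 = (-4 + 7² + 2*7) + 0 = (-4 + 49 + 14) + 0 = 59 + 0 = 59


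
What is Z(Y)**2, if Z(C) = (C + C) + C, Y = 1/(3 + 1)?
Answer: 9/16 ≈ 0.56250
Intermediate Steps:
Y = 1/4 ≈ 0.25000
Z(C) = 3*C (Z(C) = 2*C + C = 3*C)
Z(Y)**2 = (3*(1/4))**2 = (3/4)**2 = 9/16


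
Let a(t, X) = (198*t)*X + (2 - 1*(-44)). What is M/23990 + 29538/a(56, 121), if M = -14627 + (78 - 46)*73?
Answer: -7891072167/16093619530 ≈ -0.49032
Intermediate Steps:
a(t, X) = 46 + 198*X*t (a(t, X) = 198*X*t + (2 + 44) = 198*X*t + 46 = 46 + 198*X*t)
M = -12291 (M = -14627 + 32*73 = -14627 + 2336 = -12291)
M/23990 + 29538/a(56, 121) = -12291/23990 + 29538/(46 + 198*121*56) = -12291*1/23990 + 29538/(46 + 1341648) = -12291/23990 + 29538/1341694 = -12291/23990 + 29538*(1/1341694) = -12291/23990 + 14769/670847 = -7891072167/16093619530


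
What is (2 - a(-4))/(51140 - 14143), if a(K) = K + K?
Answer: 10/36997 ≈ 0.00027029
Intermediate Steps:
a(K) = 2*K
(2 - a(-4))/(51140 - 14143) = (2 - 2*(-4))/(51140 - 14143) = (2 - 1*(-8))/36997 = (2 + 8)*(1/36997) = 10*(1/36997) = 10/36997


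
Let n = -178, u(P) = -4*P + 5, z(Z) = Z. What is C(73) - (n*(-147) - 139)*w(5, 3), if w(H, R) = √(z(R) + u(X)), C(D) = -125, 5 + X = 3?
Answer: -104233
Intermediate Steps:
X = -2 (X = -5 + 3 = -2)
u(P) = 5 - 4*P
w(H, R) = √(13 + R) (w(H, R) = √(R + (5 - 4*(-2))) = √(R + (5 + 8)) = √(R + 13) = √(13 + R))
C(73) - (n*(-147) - 139)*w(5, 3) = -125 - (-178*(-147) - 139)*√(13 + 3) = -125 - (26166 - 139)*√16 = -125 - 26027*4 = -125 - 1*104108 = -125 - 104108 = -104233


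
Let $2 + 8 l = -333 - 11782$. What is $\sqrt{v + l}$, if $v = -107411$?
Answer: $\frac{i \sqrt{1742810}}{4} \approx 330.04 i$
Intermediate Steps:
$l = - \frac{12117}{8}$ ($l = - \frac{1}{4} + \frac{-333 - 11782}{8} = - \frac{1}{4} + \frac{1}{8} \left(-12115\right) = - \frac{1}{4} - \frac{12115}{8} = - \frac{12117}{8} \approx -1514.6$)
$\sqrt{v + l} = \sqrt{-107411 - \frac{12117}{8}} = \sqrt{- \frac{871405}{8}} = \frac{i \sqrt{1742810}}{4}$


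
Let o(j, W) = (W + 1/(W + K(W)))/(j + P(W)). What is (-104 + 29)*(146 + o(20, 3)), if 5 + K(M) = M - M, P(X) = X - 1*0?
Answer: -504075/46 ≈ -10958.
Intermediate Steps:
P(X) = X (P(X) = X + 0 = X)
K(M) = -5 (K(M) = -5 + (M - M) = -5 + 0 = -5)
o(j, W) = (W + 1/(-5 + W))/(W + j) (o(j, W) = (W + 1/(W - 5))/(j + W) = (W + 1/(-5 + W))/(W + j))
(-104 + 29)*(146 + o(20, 3)) = (-104 + 29)*(146 + (1 + 3**2 - 5*3)/(3**2 - 5*3 - 5*20 + 3*20)) = -75*(146 + (1 + 9 - 15)/(9 - 15 - 100 + 60)) = -75*(146 - 5/(-46)) = -75*(146 - 1/46*(-5)) = -75*(146 + 5/46) = -75*6721/46 = -504075/46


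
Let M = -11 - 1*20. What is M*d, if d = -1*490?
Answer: 15190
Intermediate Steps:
M = -31 (M = -11 - 20 = -31)
d = -490
M*d = -31*(-490) = 15190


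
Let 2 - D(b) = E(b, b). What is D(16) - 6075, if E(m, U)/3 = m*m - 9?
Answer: -6814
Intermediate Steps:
E(m, U) = -27 + 3*m² (E(m, U) = 3*(m*m - 9) = 3*(m² - 9) = 3*(-9 + m²) = -27 + 3*m²)
D(b) = 29 - 3*b² (D(b) = 2 - (-27 + 3*b²) = 2 + (27 - 3*b²) = 29 - 3*b²)
D(16) - 6075 = (29 - 3*16²) - 6075 = (29 - 3*256) - 6075 = (29 - 768) - 6075 = -739 - 6075 = -6814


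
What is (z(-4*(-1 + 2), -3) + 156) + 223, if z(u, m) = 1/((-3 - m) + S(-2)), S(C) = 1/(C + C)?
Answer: 375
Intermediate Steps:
S(C) = 1/(2*C)
z(u, m) = 1/(-13/4 - m) (z(u, m) = 1/((-3 - m) + (1/2)/(-2)) = 1/((-3 - m) + (1/2)*(-1/2)) = 1/((-3 - m) - 1/4) = 1/(-13/4 - m))
(z(-4*(-1 + 2), -3) + 156) + 223 = (-4/(13 + 4*(-3)) + 156) + 223 = (-4/(13 - 12) + 156) + 223 = (-4/1 + 156) + 223 = (-4*1 + 156) + 223 = (-4 + 156) + 223 = 152 + 223 = 375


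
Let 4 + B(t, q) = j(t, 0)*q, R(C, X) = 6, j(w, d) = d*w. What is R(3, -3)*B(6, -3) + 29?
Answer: 5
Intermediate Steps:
B(t, q) = -4 (B(t, q) = -4 + (0*t)*q = -4 + 0*q = -4 + 0 = -4)
R(3, -3)*B(6, -3) + 29 = 6*(-4) + 29 = -24 + 29 = 5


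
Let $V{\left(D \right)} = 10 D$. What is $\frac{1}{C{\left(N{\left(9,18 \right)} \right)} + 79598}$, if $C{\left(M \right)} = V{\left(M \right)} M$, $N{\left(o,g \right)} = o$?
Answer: $\frac{1}{80408} \approx 1.2437 \cdot 10^{-5}$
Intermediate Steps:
$C{\left(M \right)} = 10 M^{2}$ ($C{\left(M \right)} = 10 M M = 10 M^{2}$)
$\frac{1}{C{\left(N{\left(9,18 \right)} \right)} + 79598} = \frac{1}{10 \cdot 9^{2} + 79598} = \frac{1}{10 \cdot 81 + 79598} = \frac{1}{810 + 79598} = \frac{1}{80408}$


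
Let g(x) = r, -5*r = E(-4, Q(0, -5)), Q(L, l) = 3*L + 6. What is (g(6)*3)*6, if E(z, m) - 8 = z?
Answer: -72/5 ≈ -14.400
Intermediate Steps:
Q(L, l) = 6 + 3*L
E(z, m) = 8 + z
r = -⅘ (r = -(8 - 4)/5 = -⅕*4 = -⅘ ≈ -0.80000)
g(x) = -⅘
(g(6)*3)*6 = -⅘*3*6 = -12/5*6 = -72/5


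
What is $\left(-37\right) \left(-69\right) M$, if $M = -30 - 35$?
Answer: $-165945$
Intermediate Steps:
$M = -65$ ($M = -30 - 35 = -65$)
$\left(-37\right) \left(-69\right) M = \left(-37\right) \left(-69\right) \left(-65\right) = 2553 \left(-65\right) = -165945$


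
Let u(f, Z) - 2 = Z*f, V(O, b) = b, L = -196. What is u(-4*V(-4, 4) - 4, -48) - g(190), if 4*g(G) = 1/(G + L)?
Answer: 23089/24 ≈ 962.04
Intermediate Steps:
g(G) = 1/(4*(-196 + G)) (g(G) = 1/(4*(G - 196)) = 1/(4*(-196 + G)))
u(f, Z) = 2 + Z*f
u(-4*V(-4, 4) - 4, -48) - g(190) = (2 - 48*(-4*4 - 4)) - 1/(4*(-196 + 190)) = (2 - 48*(-16 - 4)) - 1/(4*(-6)) = (2 - 48*(-20)) - (-1)/(4*6) = (2 + 960) - 1*(-1/24) = 962 + 1/24 = 23089/24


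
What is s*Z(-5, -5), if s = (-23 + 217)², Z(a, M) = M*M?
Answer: 940900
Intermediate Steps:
Z(a, M) = M²
s = 37636 (s = 194² = 37636)
s*Z(-5, -5) = 37636*(-5)² = 37636*25 = 940900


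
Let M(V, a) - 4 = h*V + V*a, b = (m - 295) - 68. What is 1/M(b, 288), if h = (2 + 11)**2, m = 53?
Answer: -1/141666 ≈ -7.0589e-6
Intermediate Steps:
h = 169 (h = 13**2 = 169)
b = -310 (b = (53 - 295) - 68 = -242 - 68 = -310)
M(V, a) = 4 + 169*V + V*a (M(V, a) = 4 + (169*V + V*a) = 4 + 169*V + V*a)
1/M(b, 288) = 1/(4 + 169*(-310) - 310*288) = 1/(4 - 52390 - 89280) = 1/(-141666) = -1/141666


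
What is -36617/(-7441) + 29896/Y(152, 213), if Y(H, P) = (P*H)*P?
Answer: 4513151972/916317693 ≈ 4.9253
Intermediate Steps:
Y(H, P) = H*P**2 (Y(H, P) = (H*P)*P = H*P**2)
-36617/(-7441) + 29896/Y(152, 213) = -36617/(-7441) + 29896/((152*213**2)) = -36617*(-1/7441) + 29896/((152*45369)) = 5231/1063 + 29896/6896088 = 5231/1063 + 29896*(1/6896088) = 5231/1063 + 3737/862011 = 4513151972/916317693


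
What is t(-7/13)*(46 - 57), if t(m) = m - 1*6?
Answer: 935/13 ≈ 71.923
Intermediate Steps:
t(m) = -6 + m (t(m) = m - 6 = -6 + m)
t(-7/13)*(46 - 57) = (-6 - 7/13)*(46 - 57) = (-6 - 7*1/13)*(-11) = (-6 - 7/13)*(-11) = -85/13*(-11) = 935/13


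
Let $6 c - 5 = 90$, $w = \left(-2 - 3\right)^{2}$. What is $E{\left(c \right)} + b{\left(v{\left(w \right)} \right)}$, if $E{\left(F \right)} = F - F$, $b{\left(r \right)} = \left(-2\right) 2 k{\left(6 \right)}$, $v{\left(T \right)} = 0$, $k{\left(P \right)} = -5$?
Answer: $20$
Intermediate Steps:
$w = 25$ ($w = \left(-5\right)^{2} = 25$)
$c = \frac{95}{6}$ ($c = \frac{5}{6} + \frac{1}{6} \cdot 90 = \frac{5}{6} + 15 = \frac{95}{6} \approx 15.833$)
$b{\left(r \right)} = 20$ ($b{\left(r \right)} = \left(-2\right) 2 \left(-5\right) = \left(-4\right) \left(-5\right) = 20$)
$E{\left(F \right)} = 0$
$E{\left(c \right)} + b{\left(v{\left(w \right)} \right)} = 0 + 20 = 20$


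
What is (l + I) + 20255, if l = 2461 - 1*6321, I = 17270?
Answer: 33665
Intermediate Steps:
l = -3860 (l = 2461 - 6321 = -3860)
(l + I) + 20255 = (-3860 + 17270) + 20255 = 13410 + 20255 = 33665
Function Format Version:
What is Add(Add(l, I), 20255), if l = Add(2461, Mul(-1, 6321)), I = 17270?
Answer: 33665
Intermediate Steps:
l = -3860 (l = Add(2461, -6321) = -3860)
Add(Add(l, I), 20255) = Add(Add(-3860, 17270), 20255) = Add(13410, 20255) = 33665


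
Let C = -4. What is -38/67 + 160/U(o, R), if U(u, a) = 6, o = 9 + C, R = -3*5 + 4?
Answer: 5246/201 ≈ 26.099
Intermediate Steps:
R = -11 (R = -15 + 4 = -11)
o = 5 (o = 9 - 4 = 5)
-38/67 + 160/U(o, R) = -38/67 + 160/6 = -38*1/67 + 160*(⅙) = -38/67 + 80/3 = 5246/201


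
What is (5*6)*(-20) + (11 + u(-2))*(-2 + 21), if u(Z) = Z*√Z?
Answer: -391 - 38*I*√2 ≈ -391.0 - 53.74*I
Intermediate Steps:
u(Z) = Z^(3/2)
(5*6)*(-20) + (11 + u(-2))*(-2 + 21) = (5*6)*(-20) + (11 + (-2)^(3/2))*(-2 + 21) = 30*(-20) + (11 - 2*I*√2)*19 = -600 + (209 - 38*I*√2) = -391 - 38*I*√2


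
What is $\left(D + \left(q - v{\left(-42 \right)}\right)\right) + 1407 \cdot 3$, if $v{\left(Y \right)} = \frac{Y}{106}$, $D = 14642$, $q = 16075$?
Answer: $\frac{1851735}{53} \approx 34938.0$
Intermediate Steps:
$v{\left(Y \right)} = \frac{Y}{106}$ ($v{\left(Y \right)} = Y \frac{1}{106} = \frac{Y}{106}$)
$\left(D + \left(q - v{\left(-42 \right)}\right)\right) + 1407 \cdot 3 = \left(14642 + \left(16075 - \frac{1}{106} \left(-42\right)\right)\right) + 1407 \cdot 3 = \left(14642 + \left(16075 - - \frac{21}{53}\right)\right) + 4221 = \left(14642 + \left(16075 + \frac{21}{53}\right)\right) + 4221 = \left(14642 + \frac{851996}{53}\right) + 4221 = \frac{1628022}{53} + 4221 = \frac{1851735}{53}$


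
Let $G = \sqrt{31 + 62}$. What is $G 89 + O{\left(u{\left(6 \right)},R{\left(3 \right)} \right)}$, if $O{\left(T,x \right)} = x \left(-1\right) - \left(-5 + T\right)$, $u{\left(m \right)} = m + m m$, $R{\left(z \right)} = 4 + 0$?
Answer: $-41 + 89 \sqrt{93} \approx 817.29$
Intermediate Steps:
$R{\left(z \right)} = 4$
$u{\left(m \right)} = m + m^{2}$
$O{\left(T,x \right)} = 5 - T - x$ ($O{\left(T,x \right)} = - x - \left(-5 + T\right) = 5 - T - x$)
$G = \sqrt{93} \approx 9.6436$
$G 89 + O{\left(u{\left(6 \right)},R{\left(3 \right)} \right)} = \sqrt{93} \cdot 89 - \left(-1 + 6 \left(1 + 6\right)\right) = 89 \sqrt{93} - \left(-1 + 42\right) = 89 \sqrt{93} - 41 = -41 + 89 \sqrt{93}$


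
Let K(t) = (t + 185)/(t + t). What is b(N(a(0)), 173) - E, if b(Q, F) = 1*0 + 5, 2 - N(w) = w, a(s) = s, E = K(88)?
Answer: 607/176 ≈ 3.4489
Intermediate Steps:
K(t) = (185 + t)/(2*t) (K(t) = (185 + t)/((2*t)) = (185 + t)*(1/(2*t)) = (185 + t)/(2*t))
E = 273/176 (E = (1/2)*(185 + 88)/88 = (1/2)*(1/88)*273 = 273/176 ≈ 1.5511)
N(w) = 2 - w
b(Q, F) = 5 (b(Q, F) = 0 + 5 = 5)
b(N(a(0)), 173) - E = 5 - 1*273/176 = 5 - 273/176 = 607/176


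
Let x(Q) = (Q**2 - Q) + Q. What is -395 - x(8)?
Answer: -459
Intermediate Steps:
x(Q) = Q**2
-395 - x(8) = -395 - 1*8**2 = -395 - 1*64 = -395 - 64 = -459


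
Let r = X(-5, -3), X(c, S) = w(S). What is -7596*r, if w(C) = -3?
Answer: 22788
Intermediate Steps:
X(c, S) = -3
r = -3
-7596*r = -7596*(-3) = -422*(-54) = 22788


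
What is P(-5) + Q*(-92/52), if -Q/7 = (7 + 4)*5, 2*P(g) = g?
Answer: 17645/26 ≈ 678.65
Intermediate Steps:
P(g) = g/2
Q = -385 (Q = -7*(7 + 4)*5 = -77*5 = -7*55 = -385)
P(-5) + Q*(-92/52) = (½)*(-5) - (-35420)/52 = -5/2 - (-35420)/52 = -5/2 - 385*(-23/13) = -5/2 + 8855/13 = 17645/26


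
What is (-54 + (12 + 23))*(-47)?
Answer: 893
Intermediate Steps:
(-54 + (12 + 23))*(-47) = (-54 + 35)*(-47) = -19*(-47) = 893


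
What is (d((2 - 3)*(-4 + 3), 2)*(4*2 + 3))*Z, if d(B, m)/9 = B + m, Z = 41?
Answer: 12177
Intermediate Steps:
d(B, m) = 9*B + 9*m (d(B, m) = 9*(B + m) = 9*B + 9*m)
(d((2 - 3)*(-4 + 3), 2)*(4*2 + 3))*Z = ((9*((2 - 3)*(-4 + 3)) + 9*2)*(4*2 + 3))*41 = ((9*(-1*(-1)) + 18)*(8 + 3))*41 = ((9*1 + 18)*11)*41 = ((9 + 18)*11)*41 = (27*11)*41 = 297*41 = 12177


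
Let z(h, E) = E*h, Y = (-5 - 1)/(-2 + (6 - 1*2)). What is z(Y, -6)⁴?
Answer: 104976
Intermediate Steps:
Y = -3 (Y = -6/(-2 + (6 - 2)) = -6/(-2 + 4) = -6/2 = -6*½ = -3)
z(Y, -6)⁴ = (-6*(-3))⁴ = 18⁴ = 104976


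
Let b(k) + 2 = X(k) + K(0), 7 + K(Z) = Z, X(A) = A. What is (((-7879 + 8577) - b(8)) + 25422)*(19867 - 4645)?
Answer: 397613862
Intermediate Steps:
K(Z) = -7 + Z
b(k) = -9 + k (b(k) = -2 + (k + (-7 + 0)) = -2 + (k - 7) = -2 + (-7 + k) = -9 + k)
(((-7879 + 8577) - b(8)) + 25422)*(19867 - 4645) = (((-7879 + 8577) - (-9 + 8)) + 25422)*(19867 - 4645) = ((698 - 1*(-1)) + 25422)*15222 = ((698 + 1) + 25422)*15222 = (699 + 25422)*15222 = 26121*15222 = 397613862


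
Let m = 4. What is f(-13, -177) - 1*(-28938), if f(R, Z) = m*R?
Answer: 28886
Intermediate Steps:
f(R, Z) = 4*R
f(-13, -177) - 1*(-28938) = 4*(-13) - 1*(-28938) = -52 + 28938 = 28886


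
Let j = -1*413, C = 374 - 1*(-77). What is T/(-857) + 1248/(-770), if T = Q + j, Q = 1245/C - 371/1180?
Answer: -3644995241/3192547820 ≈ -1.1417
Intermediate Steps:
C = 451 (C = 374 + 77 = 451)
Q = 1301779/532180 (Q = 1245/451 - 371/1180 = 1301779/532180 ≈ 2.4461)
j = -413
T = -218488561/532180 (T = 1301779/532180 - 413 = -218488561/532180 ≈ -410.55)
T/(-857) + 1248/(-770) = -218488561/532180/(-857) + 1248/(-770) = -218488561/532180*(-1/857) + 1248*(-1/770) = 218488561/456078260 - 624/385 = -3644995241/3192547820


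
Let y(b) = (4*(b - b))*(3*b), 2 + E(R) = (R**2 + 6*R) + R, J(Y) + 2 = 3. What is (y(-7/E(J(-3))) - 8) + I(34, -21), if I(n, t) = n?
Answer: 26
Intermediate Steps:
J(Y) = 1 (J(Y) = -2 + 3 = 1)
E(R) = -2 + R**2 + 7*R (E(R) = -2 + ((R**2 + 6*R) + R) = -2 + (R**2 + 7*R) = -2 + R**2 + 7*R)
y(b) = 0 (y(b) = (4*0)*(3*b) = 0*(3*b) = 0)
(y(-7/E(J(-3))) - 8) + I(34, -21) = (0 - 8) + 34 = -8 + 34 = 26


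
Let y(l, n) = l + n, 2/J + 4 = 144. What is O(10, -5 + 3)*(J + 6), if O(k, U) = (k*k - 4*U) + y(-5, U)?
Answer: 42521/70 ≈ 607.44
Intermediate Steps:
J = 1/70 (J = 2/(-4 + 144) = 2/140 = 2*(1/140) = 1/70 ≈ 0.014286)
O(k, U) = -5 + k² - 3*U (O(k, U) = (k*k - 4*U) + (-5 + U) = (k² - 4*U) + (-5 + U) = -5 + k² - 3*U)
O(10, -5 + 3)*(J + 6) = (-5 + 10² - 3*(-5 + 3))*(1/70 + 6) = (-5 + 100 - 3*(-2))*(421/70) = (-5 + 100 + 6)*(421/70) = 101*(421/70) = 42521/70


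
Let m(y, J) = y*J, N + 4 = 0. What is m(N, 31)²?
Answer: 15376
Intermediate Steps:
N = -4 (N = -4 + 0 = -4)
m(y, J) = J*y
m(N, 31)² = (31*(-4))² = (-124)² = 15376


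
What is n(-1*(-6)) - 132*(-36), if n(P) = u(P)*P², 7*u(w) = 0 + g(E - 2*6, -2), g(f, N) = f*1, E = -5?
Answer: 32652/7 ≈ 4664.6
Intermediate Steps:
g(f, N) = f
u(w) = -17/7 (u(w) = (0 + (-5 - 2*6))/7 = (0 + (-5 - 12))/7 = (0 - 17)/7 = (⅐)*(-17) = -17/7)
n(P) = -17*P²/7
n(-1*(-6)) - 132*(-36) = -17*(-1*(-6))²/7 - 132*(-36) = -17/7*6² + 4752 = -17/7*36 + 4752 = -612/7 + 4752 = 32652/7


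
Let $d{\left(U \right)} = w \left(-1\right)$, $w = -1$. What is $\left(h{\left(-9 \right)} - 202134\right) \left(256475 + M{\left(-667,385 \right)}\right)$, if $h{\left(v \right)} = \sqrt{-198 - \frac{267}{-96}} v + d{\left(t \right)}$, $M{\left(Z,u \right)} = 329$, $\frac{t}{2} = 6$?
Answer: $-51908562932 - \frac{577809 i \sqrt{12494}}{2} \approx -5.1909 \cdot 10^{10} - 3.2293 \cdot 10^{7} i$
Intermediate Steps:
$t = 12$ ($t = 2 \cdot 6 = 12$)
$d{\left(U \right)} = 1$ ($d{\left(U \right)} = \left(-1\right) \left(-1\right) = 1$)
$h{\left(v \right)} = 1 + \frac{i v \sqrt{12494}}{8}$ ($h{\left(v \right)} = \sqrt{-198 - \frac{267}{-96}} v + 1 = \sqrt{-198 - - \frac{89}{32}} v + 1 = \sqrt{-198 + \frac{89}{32}} v + 1 = \sqrt{- \frac{6247}{32}} v + 1 = \frac{i \sqrt{12494}}{8} v + 1 = \frac{i v \sqrt{12494}}{8} + 1 = 1 + \frac{i v \sqrt{12494}}{8}$)
$\left(h{\left(-9 \right)} - 202134\right) \left(256475 + M{\left(-667,385 \right)}\right) = \left(\left(1 + \frac{1}{8} i \left(-9\right) \sqrt{12494}\right) - 202134\right) \left(256475 + 329\right) = \left(\left(1 - \frac{9 i \sqrt{12494}}{8}\right) - 202134\right) 256804 = \left(-202133 - \frac{9 i \sqrt{12494}}{8}\right) 256804 = -51908562932 - \frac{577809 i \sqrt{12494}}{2}$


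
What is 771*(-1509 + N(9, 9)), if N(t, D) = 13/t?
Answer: -3486976/3 ≈ -1.1623e+6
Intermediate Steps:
771*(-1509 + N(9, 9)) = 771*(-1509 + 13/9) = 771*(-13568/9) = -3486976/3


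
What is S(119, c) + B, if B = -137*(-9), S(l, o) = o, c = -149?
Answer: 1084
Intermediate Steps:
B = 1233
S(119, c) + B = -149 + 1233 = 1084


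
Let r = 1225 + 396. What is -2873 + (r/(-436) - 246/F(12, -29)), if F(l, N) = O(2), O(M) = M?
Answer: -1307877/436 ≈ -2999.7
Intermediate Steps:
F(l, N) = 2
r = 1621
-2873 + (r/(-436) - 246/F(12, -29)) = -2873 + (1621/(-436) - 246/2) = -2873 + (1621*(-1/436) - 246*1/2) = -2873 + (-1621/436 - 123) = -2873 - 55249/436 = -1307877/436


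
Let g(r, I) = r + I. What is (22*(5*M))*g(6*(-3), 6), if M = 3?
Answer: -3960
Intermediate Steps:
g(r, I) = I + r
(22*(5*M))*g(6*(-3), 6) = (22*(5*3))*(6 + 6*(-3)) = (22*15)*(6 - 18) = 330*(-12) = -3960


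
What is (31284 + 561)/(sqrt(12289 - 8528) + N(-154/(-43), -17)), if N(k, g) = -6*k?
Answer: 1265265540/6100313 + 58881405*sqrt(3761)/6100313 ≈ 799.35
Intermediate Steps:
(31284 + 561)/(sqrt(12289 - 8528) + N(-154/(-43), -17)) = (31284 + 561)/(sqrt(12289 - 8528) - (-924)/(-43)) = 31845/(sqrt(3761) - (-924)*(-1)/43) = 31845/(sqrt(3761) - 6*154/43) = 31845/(sqrt(3761) - 924/43) = 31845/(-924/43 + sqrt(3761))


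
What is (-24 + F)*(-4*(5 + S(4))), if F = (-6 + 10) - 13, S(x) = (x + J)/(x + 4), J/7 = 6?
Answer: 1419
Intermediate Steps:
J = 42 (J = 7*6 = 42)
S(x) = (42 + x)/(4 + x) (S(x) = (x + 42)/(x + 4) = (42 + x)/(4 + x))
F = -9 (F = 4 - 13 = -9)
(-24 + F)*(-4*(5 + S(4))) = (-24 - 9)*(-4*(5 + (42 + 4)/(4 + 4))) = -(-132)*(5 + 46/8) = -(-132)*(5 + (⅛)*46) = -(-132)*(5 + 23/4) = -(-132)*43/4 = -33*(-43) = 1419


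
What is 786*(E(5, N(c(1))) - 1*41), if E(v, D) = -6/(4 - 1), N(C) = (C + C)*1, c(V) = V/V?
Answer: -33798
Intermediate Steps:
c(V) = 1
N(C) = 2*C (N(C) = (2*C)*1 = 2*C)
E(v, D) = -2 (E(v, D) = -6/3 = -6*1/3 = -2)
786*(E(5, N(c(1))) - 1*41) = 786*(-2 - 1*41) = 786*(-2 - 41) = 786*(-43) = -33798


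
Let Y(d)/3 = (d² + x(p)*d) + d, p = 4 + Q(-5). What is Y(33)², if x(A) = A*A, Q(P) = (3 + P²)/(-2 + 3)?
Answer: 10970886564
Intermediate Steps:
Q(P) = 3 + P² (Q(P) = (3 + P²)/1 = (3 + P²)*1 = 3 + P²)
p = 32 (p = 4 + (3 + (-5)²) = 4 + (3 + 25) = 4 + 28 = 32)
x(A) = A²
Y(d) = 3*d² + 3075*d (Y(d) = 3*((d² + 32²*d) + d) = 3*((d² + 1024*d) + d) = 3*(d² + 1025*d) = 3*d² + 3075*d)
Y(33)² = (3*33*(1025 + 33))² = (3*33*1058)² = 104742² = 10970886564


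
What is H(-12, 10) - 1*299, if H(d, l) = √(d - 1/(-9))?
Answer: -299 + I*√107/3 ≈ -299.0 + 3.448*I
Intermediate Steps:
H(d, l) = √(⅑ + d) (H(d, l) = √(d - 1*(-⅑)) = √(d + ⅑) = √(⅑ + d))
H(-12, 10) - 1*299 = √(1 + 9*(-12))/3 - 1*299 = √(1 - 108)/3 - 299 = √(-107)/3 - 299 = (I*√107)/3 - 299 = I*√107/3 - 299 = -299 + I*√107/3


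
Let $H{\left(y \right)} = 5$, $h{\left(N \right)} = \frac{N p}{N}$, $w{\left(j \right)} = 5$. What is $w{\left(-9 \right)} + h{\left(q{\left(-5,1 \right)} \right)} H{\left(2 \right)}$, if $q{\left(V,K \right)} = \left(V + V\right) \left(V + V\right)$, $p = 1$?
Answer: $10$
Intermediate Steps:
$q{\left(V,K \right)} = 4 V^{2}$ ($q{\left(V,K \right)} = 2 V 2 V = 4 V^{2}$)
$h{\left(N \right)} = 1$ ($h{\left(N \right)} = \frac{N 1}{N} = \frac{N}{N} = 1$)
$w{\left(-9 \right)} + h{\left(q{\left(-5,1 \right)} \right)} H{\left(2 \right)} = 5 + 1 \cdot 5 = 5 + 5 = 10$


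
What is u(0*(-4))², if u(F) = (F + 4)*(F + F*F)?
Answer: 0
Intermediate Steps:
u(F) = (4 + F)*(F + F²)
u(0*(-4))² = ((0*(-4))*(4 + (0*(-4))² + 5*(0*(-4))))² = (0*(4 + 0² + 5*0))² = (0*(4 + 0 + 0))² = (0*4)² = 0² = 0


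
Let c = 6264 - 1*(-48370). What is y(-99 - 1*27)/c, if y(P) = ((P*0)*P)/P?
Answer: 0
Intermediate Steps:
y(P) = 0 (y(P) = (0*P)/P = 0/P = 0)
c = 54634 (c = 6264 + 48370 = 54634)
y(-99 - 1*27)/c = 0/54634 = 0*(1/54634) = 0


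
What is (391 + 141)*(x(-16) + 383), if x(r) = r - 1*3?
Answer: 193648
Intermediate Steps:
x(r) = -3 + r (x(r) = r - 3 = -3 + r)
(391 + 141)*(x(-16) + 383) = (391 + 141)*((-3 - 16) + 383) = 532*(-19 + 383) = 532*364 = 193648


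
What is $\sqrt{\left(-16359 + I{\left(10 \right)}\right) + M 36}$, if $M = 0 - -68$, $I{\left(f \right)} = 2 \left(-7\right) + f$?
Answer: $11 i \sqrt{115} \approx 117.96 i$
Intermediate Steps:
$I{\left(f \right)} = -14 + f$
$M = 68$ ($M = 0 + 68 = 68$)
$\sqrt{\left(-16359 + I{\left(10 \right)}\right) + M 36} = \sqrt{\left(-16359 + \left(-14 + 10\right)\right) + 68 \cdot 36} = \sqrt{\left(-16359 - 4\right) + 2448} = \sqrt{-16363 + 2448} = \sqrt{-13915} = 11 i \sqrt{115}$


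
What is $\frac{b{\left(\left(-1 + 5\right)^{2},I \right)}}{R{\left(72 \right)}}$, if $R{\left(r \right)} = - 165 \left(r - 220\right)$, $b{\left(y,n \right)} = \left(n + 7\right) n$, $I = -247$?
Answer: $\frac{988}{407} \approx 2.4275$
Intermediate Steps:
$b{\left(y,n \right)} = n \left(7 + n\right)$ ($b{\left(y,n \right)} = \left(7 + n\right) n = n \left(7 + n\right)$)
$R{\left(r \right)} = 36300 - 165 r$ ($R{\left(r \right)} = - 165 \left(-220 + r\right) = 36300 - 165 r$)
$\frac{b{\left(\left(-1 + 5\right)^{2},I \right)}}{R{\left(72 \right)}} = \frac{\left(-247\right) \left(7 - 247\right)}{36300 - 11880} = \frac{\left(-247\right) \left(-240\right)}{36300 - 11880} = \frac{59280}{24420} = 59280 \cdot \frac{1}{24420} = \frac{988}{407}$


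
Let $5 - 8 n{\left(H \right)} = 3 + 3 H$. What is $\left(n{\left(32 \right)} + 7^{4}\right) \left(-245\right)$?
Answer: $- \frac{2341465}{4} \approx -5.8537 \cdot 10^{5}$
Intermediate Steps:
$n{\left(H \right)} = \frac{1}{4} - \frac{3 H}{8}$ ($n{\left(H \right)} = \frac{5}{8} - \frac{3 + 3 H}{8} = \frac{5}{8} - \left(\frac{3}{8} + \frac{3 H}{8}\right) = \frac{1}{4} - \frac{3 H}{8}$)
$\left(n{\left(32 \right)} + 7^{4}\right) \left(-245\right) = \left(\left(\frac{1}{4} - 12\right) + 7^{4}\right) \left(-245\right) = \left(\left(\frac{1}{4} - 12\right) + 2401\right) \left(-245\right) = \left(- \frac{47}{4} + 2401\right) \left(-245\right) = \frac{9557}{4} \left(-245\right) = - \frac{2341465}{4}$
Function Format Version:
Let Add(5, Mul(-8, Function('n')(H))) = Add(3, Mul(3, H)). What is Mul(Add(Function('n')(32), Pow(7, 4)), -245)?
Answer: Rational(-2341465, 4) ≈ -5.8537e+5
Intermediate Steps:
Function('n')(H) = Add(Rational(1, 4), Mul(Rational(-3, 8), H)) (Function('n')(H) = Add(Rational(5, 8), Mul(Rational(-1, 8), Add(3, Mul(3, H)))) = Add(Rational(5, 8), Add(Rational(-3, 8), Mul(Rational(-3, 8), H))) = Add(Rational(1, 4), Mul(Rational(-3, 8), H)))
Mul(Add(Function('n')(32), Pow(7, 4)), -245) = Mul(Add(Add(Rational(1, 4), Mul(Rational(-3, 8), 32)), Pow(7, 4)), -245) = Mul(Add(Add(Rational(1, 4), -12), 2401), -245) = Mul(Add(Rational(-47, 4), 2401), -245) = Mul(Rational(9557, 4), -245) = Rational(-2341465, 4)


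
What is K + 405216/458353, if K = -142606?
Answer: -9337640386/65479 ≈ -1.4261e+5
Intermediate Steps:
K + 405216/458353 = -142606 + 405216/458353 = -142606 + 405216*(1/458353) = -142606 + 57888/65479 = -9337640386/65479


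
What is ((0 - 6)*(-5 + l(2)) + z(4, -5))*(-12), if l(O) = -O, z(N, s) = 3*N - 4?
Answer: -600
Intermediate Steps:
z(N, s) = -4 + 3*N
((0 - 6)*(-5 + l(2)) + z(4, -5))*(-12) = ((0 - 6)*(-5 - 1*2) + (-4 + 3*4))*(-12) = (-6*(-5 - 2) + (-4 + 12))*(-12) = (-6*(-7) + 8)*(-12) = (42 + 8)*(-12) = 50*(-12) = -600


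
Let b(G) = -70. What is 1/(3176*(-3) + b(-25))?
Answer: -1/9598 ≈ -0.00010419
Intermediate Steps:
1/(3176*(-3) + b(-25)) = 1/(3176*(-3) - 70) = 1/(-9528 - 70) = 1/(-9598) = -1/9598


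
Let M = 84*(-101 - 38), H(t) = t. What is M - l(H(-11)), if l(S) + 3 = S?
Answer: -11662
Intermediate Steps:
l(S) = -3 + S
M = -11676 (M = 84*(-139) = -11676)
M - l(H(-11)) = -11676 - (-3 - 11) = -11676 - 1*(-14) = -11676 + 14 = -11662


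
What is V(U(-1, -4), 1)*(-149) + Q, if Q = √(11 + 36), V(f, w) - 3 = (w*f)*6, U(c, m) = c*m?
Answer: -4023 + √47 ≈ -4016.1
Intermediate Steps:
V(f, w) = 3 + 6*f*w (V(f, w) = 3 + (w*f)*6 = 3 + (f*w)*6 = 3 + 6*f*w)
Q = √47 ≈ 6.8557
V(U(-1, -4), 1)*(-149) + Q = (3 + 6*(-1*(-4))*1)*(-149) + √47 = (3 + 6*4*1)*(-149) + √47 = (3 + 24)*(-149) + √47 = 27*(-149) + √47 = -4023 + √47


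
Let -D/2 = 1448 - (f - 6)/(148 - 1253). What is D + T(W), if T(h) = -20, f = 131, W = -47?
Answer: -644486/221 ≈ -2916.2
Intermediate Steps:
D = -640066/221 (D = -2*(1448 - (131 - 6)/(148 - 1253)) = -2*(1448 - 125/(-1105)) = -2*(1448 - 125*(-1)/1105) = -2*(1448 - 1*(-25/221)) = -2*(1448 + 25/221) = -2*320033/221 = -640066/221 ≈ -2896.2)
D + T(W) = -640066/221 - 20 = -644486/221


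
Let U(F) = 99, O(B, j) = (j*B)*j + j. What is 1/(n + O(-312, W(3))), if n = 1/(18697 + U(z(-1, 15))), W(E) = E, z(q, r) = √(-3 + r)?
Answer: -18796/52722779 ≈ -0.00035651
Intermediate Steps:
O(B, j) = j + B*j² (O(B, j) = (B*j)*j + j = B*j² + j = j + B*j²)
n = 1/18796 (n = 1/(18697 + 99) = 1/18796 ≈ 5.3203e-5)
1/(n + O(-312, W(3))) = 1/(1/18796 + 3*(1 - 312*3)) = 1/(1/18796 + 3*(1 - 936)) = 1/(1/18796 + 3*(-935)) = 1/(1/18796 - 2805) = 1/(-52722779/18796) = -18796/52722779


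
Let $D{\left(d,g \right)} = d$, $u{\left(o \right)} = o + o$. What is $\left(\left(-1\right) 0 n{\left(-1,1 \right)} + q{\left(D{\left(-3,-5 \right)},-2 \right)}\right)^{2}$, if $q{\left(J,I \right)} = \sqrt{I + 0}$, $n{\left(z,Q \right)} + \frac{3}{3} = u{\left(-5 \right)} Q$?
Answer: $-2$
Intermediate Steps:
$u{\left(o \right)} = 2 o$
$n{\left(z,Q \right)} = -1 - 10 Q$ ($n{\left(z,Q \right)} = -1 + 2 \left(-5\right) Q = -1 - 10 Q$)
$q{\left(J,I \right)} = \sqrt{I}$
$\left(\left(-1\right) 0 n{\left(-1,1 \right)} + q{\left(D{\left(-3,-5 \right)},-2 \right)}\right)^{2} = \left(\left(-1\right) 0 \left(-1 - 10\right) + \sqrt{-2}\right)^{2} = \left(0 \left(-1 - 10\right) + i \sqrt{2}\right)^{2} = \left(0 \left(-11\right) + i \sqrt{2}\right)^{2} = \left(0 + i \sqrt{2}\right)^{2} = \left(i \sqrt{2}\right)^{2} = -2$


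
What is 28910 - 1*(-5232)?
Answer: 34142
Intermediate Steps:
28910 - 1*(-5232) = 28910 + 5232 = 34142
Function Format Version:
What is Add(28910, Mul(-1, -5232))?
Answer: 34142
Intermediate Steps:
Add(28910, Mul(-1, -5232)) = Add(28910, 5232) = 34142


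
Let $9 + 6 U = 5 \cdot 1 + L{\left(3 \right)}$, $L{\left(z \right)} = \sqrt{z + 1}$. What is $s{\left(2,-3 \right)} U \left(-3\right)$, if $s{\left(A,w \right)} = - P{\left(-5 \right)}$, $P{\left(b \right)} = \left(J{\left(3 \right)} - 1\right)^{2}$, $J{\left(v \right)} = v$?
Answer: $-4$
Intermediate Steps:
$P{\left(b \right)} = 4$ ($P{\left(b \right)} = \left(3 - 1\right)^{2} = 2^{2} = 4$)
$L{\left(z \right)} = \sqrt{1 + z}$
$U = - \frac{1}{3}$ ($U = - \frac{3}{2} + \frac{5 \cdot 1 + \sqrt{1 + 3}}{6} = - \frac{3}{2} + \frac{5 + \sqrt{4}}{6} = - \frac{3}{2} + \frac{5 + 2}{6} = - \frac{3}{2} + \frac{1}{6} \cdot 7 = - \frac{3}{2} + \frac{7}{6} = - \frac{1}{3} \approx -0.33333$)
$s{\left(A,w \right)} = -4$ ($s{\left(A,w \right)} = \left(-1\right) 4 = -4$)
$s{\left(2,-3 \right)} U \left(-3\right) = \left(-4\right) \left(- \frac{1}{3}\right) \left(-3\right) = \frac{4}{3} \left(-3\right) = -4$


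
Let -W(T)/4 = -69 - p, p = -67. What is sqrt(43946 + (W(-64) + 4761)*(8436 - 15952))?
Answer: 3*I*sqrt(3977762) ≈ 5983.3*I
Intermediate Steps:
W(T) = 8 (W(T) = -4*(-69 - 1*(-67)) = -4*(-69 + 67) = -4*(-2) = 8)
sqrt(43946 + (W(-64) + 4761)*(8436 - 15952)) = sqrt(43946 + (8 + 4761)*(8436 - 15952)) = sqrt(43946 + 4769*(-7516)) = sqrt(43946 - 35843804) = sqrt(-35799858) = 3*I*sqrt(3977762)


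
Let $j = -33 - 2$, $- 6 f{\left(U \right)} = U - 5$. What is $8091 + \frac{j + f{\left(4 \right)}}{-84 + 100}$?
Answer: $\frac{776527}{96} \approx 8088.8$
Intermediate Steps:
$f{\left(U \right)} = \frac{5}{6} - \frac{U}{6}$ ($f{\left(U \right)} = - \frac{U - 5}{6} = - \frac{-5 + U}{6} = \frac{5}{6} - \frac{U}{6}$)
$j = -35$
$8091 + \frac{j + f{\left(4 \right)}}{-84 + 100} = 8091 + \frac{-35 + \left(\frac{5}{6} - \frac{2}{3}\right)}{-84 + 100} = 8091 + \frac{-35 + \left(\frac{5}{6} - \frac{2}{3}\right)}{16} = 8091 + \left(-35 + \frac{1}{6}\right) \frac{1}{16} = 8091 - \frac{209}{96} = \frac{776527}{96}$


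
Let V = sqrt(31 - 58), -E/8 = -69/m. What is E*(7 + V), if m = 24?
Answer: 161 + 69*I*sqrt(3) ≈ 161.0 + 119.51*I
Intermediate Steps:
E = 23 (E = -(-552)/24 = -8*(-23/8) = 23)
V = 3*I*sqrt(3) (V = sqrt(-27) = 3*I*sqrt(3) ≈ 5.1962*I)
E*(7 + V) = 23*(7 + 3*I*sqrt(3)) = 161 + 69*I*sqrt(3)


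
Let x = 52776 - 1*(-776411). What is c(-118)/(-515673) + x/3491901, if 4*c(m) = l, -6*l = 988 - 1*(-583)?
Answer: 1140847791655/4801810838328 ≈ 0.23759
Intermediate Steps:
l = -1571/6 (l = -(988 - 1*(-583))/6 = -(988 + 583)/6 = -1/6*1571 = -1571/6 ≈ -261.83)
c(m) = -1571/24 (c(m) = (1/4)*(-1571/6) = -1571/24)
x = 829187 (x = 52776 + 776411 = 829187)
c(-118)/(-515673) + x/3491901 = -1571/24/(-515673) + 829187/3491901 = -1571/24*(-1/515673) + 829187*(1/3491901) = 1571/12376152 + 829187/3491901 = 1140847791655/4801810838328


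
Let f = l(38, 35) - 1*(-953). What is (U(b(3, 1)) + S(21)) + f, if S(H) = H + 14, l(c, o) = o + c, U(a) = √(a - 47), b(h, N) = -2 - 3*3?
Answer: 1061 + I*√58 ≈ 1061.0 + 7.6158*I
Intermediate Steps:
b(h, N) = -11 (b(h, N) = -2 - 9 = -11)
U(a) = √(-47 + a)
l(c, o) = c + o
S(H) = 14 + H
f = 1026 (f = (38 + 35) - 1*(-953) = 73 + 953 = 1026)
(U(b(3, 1)) + S(21)) + f = (√(-47 - 11) + (14 + 21)) + 1026 = (√(-58) + 35) + 1026 = (I*√58 + 35) + 1026 = (35 + I*√58) + 1026 = 1061 + I*√58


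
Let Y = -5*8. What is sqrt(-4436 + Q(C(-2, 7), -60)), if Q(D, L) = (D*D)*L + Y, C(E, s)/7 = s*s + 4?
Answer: 6*I*sqrt(229526) ≈ 2874.5*I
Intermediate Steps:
C(E, s) = 28 + 7*s**2 (C(E, s) = 7*(s*s + 4) = 7*(s**2 + 4) = 7*(4 + s**2) = 28 + 7*s**2)
Y = -40
Q(D, L) = -40 + L*D**2 (Q(D, L) = (D*D)*L - 40 = D**2*L - 40 = L*D**2 - 40 = -40 + L*D**2)
sqrt(-4436 + Q(C(-2, 7), -60)) = sqrt(-4436 + (-40 - 60*(28 + 7*7**2)**2)) = sqrt(-4436 + (-40 - 60*(28 + 7*49)**2)) = sqrt(-4436 + (-40 - 60*(28 + 343)**2)) = sqrt(-4436 + (-40 - 60*371**2)) = sqrt(-4436 + (-40 - 60*137641)) = sqrt(-4436 + (-40 - 8258460)) = sqrt(-4436 - 8258500) = sqrt(-8262936) = 6*I*sqrt(229526)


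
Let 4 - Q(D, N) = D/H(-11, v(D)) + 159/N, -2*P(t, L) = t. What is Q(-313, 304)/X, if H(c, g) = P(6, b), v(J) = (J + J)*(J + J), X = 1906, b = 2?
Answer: -91981/1738272 ≈ -0.052915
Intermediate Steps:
P(t, L) = -t/2
v(J) = 4*J² (v(J) = (2*J)*(2*J) = 4*J²)
H(c, g) = -3 (H(c, g) = -½*6 = -3)
Q(D, N) = 4 - 159/N + D/3 (Q(D, N) = 4 - (D/(-3) + 159/N) = 4 - (D*(-⅓) + 159/N) = 4 - (-D/3 + 159/N) = 4 - (159/N - D/3) = 4 + (-159/N + D/3) = 4 - 159/N + D/3)
Q(-313, 304)/X = (4 - 159/304 + (⅓)*(-313))/1906 = (4 - 159*1/304 - 313/3)*(1/1906) = (4 - 159/304 - 313/3)*(1/1906) = -91981/912*1/1906 = -91981/1738272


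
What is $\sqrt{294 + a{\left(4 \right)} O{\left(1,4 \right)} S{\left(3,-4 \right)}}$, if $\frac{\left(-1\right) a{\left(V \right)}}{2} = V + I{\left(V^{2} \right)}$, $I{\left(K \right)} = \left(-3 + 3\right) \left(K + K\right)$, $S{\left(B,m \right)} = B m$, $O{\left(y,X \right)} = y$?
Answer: $\sqrt{390} \approx 19.748$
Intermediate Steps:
$I{\left(K \right)} = 0$ ($I{\left(K \right)} = 0 \cdot 2 K = 0$)
$a{\left(V \right)} = - 2 V$ ($a{\left(V \right)} = - 2 \left(V + 0\right) = - 2 V$)
$\sqrt{294 + a{\left(4 \right)} O{\left(1,4 \right)} S{\left(3,-4 \right)}} = \sqrt{294 + \left(-2\right) 4 \cdot 1 \cdot 3 \left(-4\right)} = \sqrt{294 + \left(-8\right) 1 \left(-12\right)} = \sqrt{294 - -96} = \sqrt{294 + 96} = \sqrt{390}$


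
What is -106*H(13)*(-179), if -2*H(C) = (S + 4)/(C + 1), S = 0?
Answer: -18974/7 ≈ -2710.6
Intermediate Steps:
H(C) = -2/(1 + C) (H(C) = -(0 + 4)/(2*(C + 1)) = -2/(1 + C))
-106*H(13)*(-179) = -(-212)/(1 + 13)*(-179) = -(-212)/14*(-179) = -106*(-⅐)*(-179) = (106/7)*(-179) = -18974/7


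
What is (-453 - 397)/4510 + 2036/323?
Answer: 890781/145673 ≈ 6.1149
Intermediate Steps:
(-453 - 397)/4510 + 2036/323 = -850*1/4510 + 2036*(1/323) = -85/451 + 2036/323 = 890781/145673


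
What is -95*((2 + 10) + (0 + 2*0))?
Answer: -1140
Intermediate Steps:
-95*((2 + 10) + (0 + 2*0)) = -95*(12 + (0 + 0)) = -95*(12 + 0) = -95*12 = -1140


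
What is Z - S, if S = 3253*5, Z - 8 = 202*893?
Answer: 164129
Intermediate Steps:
Z = 180394 (Z = 8 + 202*893 = 8 + 180386 = 180394)
S = 16265
Z - S = 180394 - 1*16265 = 180394 - 16265 = 164129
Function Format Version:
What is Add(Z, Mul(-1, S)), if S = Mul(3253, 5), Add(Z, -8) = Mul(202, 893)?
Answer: 164129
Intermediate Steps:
Z = 180394 (Z = Add(8, Mul(202, 893)) = Add(8, 180386) = 180394)
S = 16265
Add(Z, Mul(-1, S)) = Add(180394, Mul(-1, 16265)) = Add(180394, -16265) = 164129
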